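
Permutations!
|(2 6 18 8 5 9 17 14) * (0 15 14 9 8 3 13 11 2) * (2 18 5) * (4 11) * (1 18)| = |(0 15 14)(1 18 3 13 4 11)(2 6 5 8)(9 17)| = 12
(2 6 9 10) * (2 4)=(2 6 9 10 4)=[0, 1, 6, 3, 2, 5, 9, 7, 8, 10, 4]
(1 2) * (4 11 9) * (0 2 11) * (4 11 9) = [2, 9, 1, 3, 0, 5, 6, 7, 8, 11, 10, 4] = (0 2 1 9 11 4)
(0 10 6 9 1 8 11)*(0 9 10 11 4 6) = (0 11 9 1 8 4 6 10) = [11, 8, 2, 3, 6, 5, 10, 7, 4, 1, 0, 9]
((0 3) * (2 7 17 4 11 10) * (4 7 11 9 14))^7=((0 3)(2 11 10)(4 9 14)(7 17))^7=(0 3)(2 11 10)(4 9 14)(7 17)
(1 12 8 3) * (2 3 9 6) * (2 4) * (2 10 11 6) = [0, 12, 3, 1, 10, 5, 4, 7, 9, 2, 11, 6, 8] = (1 12 8 9 2 3)(4 10 11 6)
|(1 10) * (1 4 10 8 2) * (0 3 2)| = |(0 3 2 1 8)(4 10)| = 10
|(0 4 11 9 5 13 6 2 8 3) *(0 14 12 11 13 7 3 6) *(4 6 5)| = |(0 6 2 8 5 7 3 14 12 11 9 4 13)| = 13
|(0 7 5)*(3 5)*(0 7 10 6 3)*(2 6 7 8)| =15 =|(0 10 7)(2 6 3 5 8)|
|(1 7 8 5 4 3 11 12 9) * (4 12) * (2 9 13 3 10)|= 12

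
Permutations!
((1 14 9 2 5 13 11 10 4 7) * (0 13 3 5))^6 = (0 1 11 9 4)(2 7 13 14 10)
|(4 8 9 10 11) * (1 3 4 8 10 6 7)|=9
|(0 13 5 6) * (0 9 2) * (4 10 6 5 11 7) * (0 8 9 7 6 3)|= |(0 13 11 6 7 4 10 3)(2 8 9)|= 24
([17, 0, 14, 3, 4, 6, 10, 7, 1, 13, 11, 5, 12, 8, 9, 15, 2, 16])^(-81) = [0, 1, 2, 3, 4, 11, 5, 7, 8, 9, 6, 10, 12, 13, 14, 15, 16, 17]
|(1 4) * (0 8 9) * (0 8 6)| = 2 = |(0 6)(1 4)(8 9)|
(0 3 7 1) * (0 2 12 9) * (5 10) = [3, 2, 12, 7, 4, 10, 6, 1, 8, 0, 5, 11, 9] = (0 3 7 1 2 12 9)(5 10)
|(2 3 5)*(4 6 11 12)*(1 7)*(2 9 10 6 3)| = 8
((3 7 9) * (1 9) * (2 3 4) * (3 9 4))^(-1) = (1 7 3 9 2 4)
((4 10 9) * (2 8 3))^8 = ((2 8 3)(4 10 9))^8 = (2 3 8)(4 9 10)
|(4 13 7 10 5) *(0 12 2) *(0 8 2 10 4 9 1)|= |(0 12 10 5 9 1)(2 8)(4 13 7)|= 6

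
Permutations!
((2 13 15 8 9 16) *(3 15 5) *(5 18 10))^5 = (2 3)(5 16)(8 18)(9 10)(13 15)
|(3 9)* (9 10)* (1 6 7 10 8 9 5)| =|(1 6 7 10 5)(3 8 9)| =15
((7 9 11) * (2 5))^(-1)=((2 5)(7 9 11))^(-1)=(2 5)(7 11 9)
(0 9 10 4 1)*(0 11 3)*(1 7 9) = (0 1 11 3)(4 7 9 10) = [1, 11, 2, 0, 7, 5, 6, 9, 8, 10, 4, 3]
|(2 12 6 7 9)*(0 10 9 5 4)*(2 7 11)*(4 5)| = 20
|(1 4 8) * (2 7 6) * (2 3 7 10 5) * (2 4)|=|(1 2 10 5 4 8)(3 7 6)|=6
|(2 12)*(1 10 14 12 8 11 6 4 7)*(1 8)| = |(1 10 14 12 2)(4 7 8 11 6)| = 5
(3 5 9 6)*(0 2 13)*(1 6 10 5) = (0 2 13)(1 6 3)(5 9 10) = [2, 6, 13, 1, 4, 9, 3, 7, 8, 10, 5, 11, 12, 0]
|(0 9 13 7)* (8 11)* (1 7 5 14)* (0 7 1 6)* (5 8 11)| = 7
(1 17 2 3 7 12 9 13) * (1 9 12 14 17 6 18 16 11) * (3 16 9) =(1 6 18 9 13 3 7 14 17 2 16 11) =[0, 6, 16, 7, 4, 5, 18, 14, 8, 13, 10, 1, 12, 3, 17, 15, 11, 2, 9]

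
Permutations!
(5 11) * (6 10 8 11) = (5 6 10 8 11) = [0, 1, 2, 3, 4, 6, 10, 7, 11, 9, 8, 5]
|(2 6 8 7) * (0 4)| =4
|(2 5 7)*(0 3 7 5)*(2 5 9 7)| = |(0 3 2)(5 9 7)| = 3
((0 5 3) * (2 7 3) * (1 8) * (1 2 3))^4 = ((0 5 3)(1 8 2 7))^4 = (8)(0 5 3)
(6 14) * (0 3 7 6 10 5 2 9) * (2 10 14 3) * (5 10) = (14)(0 2 9)(3 7 6) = [2, 1, 9, 7, 4, 5, 3, 6, 8, 0, 10, 11, 12, 13, 14]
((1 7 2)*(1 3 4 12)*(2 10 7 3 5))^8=((1 3 4 12)(2 5)(7 10))^8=(12)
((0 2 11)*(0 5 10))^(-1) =(0 10 5 11 2)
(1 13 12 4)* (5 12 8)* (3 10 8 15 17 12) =(1 13 15 17 12 4)(3 10 8 5) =[0, 13, 2, 10, 1, 3, 6, 7, 5, 9, 8, 11, 4, 15, 14, 17, 16, 12]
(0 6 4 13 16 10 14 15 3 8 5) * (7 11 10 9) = (0 6 4 13 16 9 7 11 10 14 15 3 8 5) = [6, 1, 2, 8, 13, 0, 4, 11, 5, 7, 14, 10, 12, 16, 15, 3, 9]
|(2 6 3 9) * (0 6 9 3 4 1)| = |(0 6 4 1)(2 9)| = 4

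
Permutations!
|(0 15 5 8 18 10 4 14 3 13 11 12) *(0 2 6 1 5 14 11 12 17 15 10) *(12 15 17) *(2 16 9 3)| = |(0 10 4 11 12 16 9 3 13 15 14 2 6 1 5 8 18)| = 17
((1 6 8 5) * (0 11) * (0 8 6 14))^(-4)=((0 11 8 5 1 14))^(-4)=(0 8 1)(5 14 11)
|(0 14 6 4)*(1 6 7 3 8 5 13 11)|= 11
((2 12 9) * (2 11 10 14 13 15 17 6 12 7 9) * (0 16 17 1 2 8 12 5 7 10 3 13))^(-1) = (0 14 10 2 1 15 13 3 11 9 7 5 6 17 16)(8 12)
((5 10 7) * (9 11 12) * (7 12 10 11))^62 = (5 10 9)(7 11 12)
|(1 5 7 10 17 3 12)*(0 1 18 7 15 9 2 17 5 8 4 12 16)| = |(0 1 8 4 12 18 7 10 5 15 9 2 17 3 16)| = 15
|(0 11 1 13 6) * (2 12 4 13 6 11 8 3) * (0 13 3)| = 4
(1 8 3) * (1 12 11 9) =(1 8 3 12 11 9) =[0, 8, 2, 12, 4, 5, 6, 7, 3, 1, 10, 9, 11]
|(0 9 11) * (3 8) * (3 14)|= 3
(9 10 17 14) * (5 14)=(5 14 9 10 17)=[0, 1, 2, 3, 4, 14, 6, 7, 8, 10, 17, 11, 12, 13, 9, 15, 16, 5]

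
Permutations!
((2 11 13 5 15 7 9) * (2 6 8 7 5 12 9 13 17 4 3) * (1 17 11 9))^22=((1 17 4 3 2 9 6 8 7 13 12)(5 15))^22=(17)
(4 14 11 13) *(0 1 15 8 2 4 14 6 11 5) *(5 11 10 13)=(0 1 15 8 2 4 6 10 13 14 11 5)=[1, 15, 4, 3, 6, 0, 10, 7, 2, 9, 13, 5, 12, 14, 11, 8]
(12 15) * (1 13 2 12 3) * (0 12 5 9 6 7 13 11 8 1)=[12, 11, 5, 0, 4, 9, 7, 13, 1, 6, 10, 8, 15, 2, 14, 3]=(0 12 15 3)(1 11 8)(2 5 9 6 7 13)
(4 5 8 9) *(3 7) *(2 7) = (2 7 3)(4 5 8 9) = [0, 1, 7, 2, 5, 8, 6, 3, 9, 4]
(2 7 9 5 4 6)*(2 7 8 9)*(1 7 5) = (1 7 2 8 9)(4 6 5) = [0, 7, 8, 3, 6, 4, 5, 2, 9, 1]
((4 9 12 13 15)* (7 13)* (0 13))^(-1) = ((0 13 15 4 9 12 7))^(-1) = (0 7 12 9 4 15 13)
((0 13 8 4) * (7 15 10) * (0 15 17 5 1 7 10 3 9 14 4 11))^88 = (17)(3 4 9 15 14)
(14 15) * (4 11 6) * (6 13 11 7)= (4 7 6)(11 13)(14 15)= [0, 1, 2, 3, 7, 5, 4, 6, 8, 9, 10, 13, 12, 11, 15, 14]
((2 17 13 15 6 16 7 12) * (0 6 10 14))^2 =((0 6 16 7 12 2 17 13 15 10 14))^2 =(0 16 12 17 15 14 6 7 2 13 10)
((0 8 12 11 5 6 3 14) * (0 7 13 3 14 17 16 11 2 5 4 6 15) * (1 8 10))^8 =((0 10 1 8 12 2 5 15)(3 17 16 11 4 6 14 7 13))^8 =(3 13 7 14 6 4 11 16 17)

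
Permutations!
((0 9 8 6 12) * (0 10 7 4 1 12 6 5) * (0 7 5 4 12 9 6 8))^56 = (12)(0 8 1)(4 9 6)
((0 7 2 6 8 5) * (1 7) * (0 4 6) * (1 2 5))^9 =((0 2)(1 7 5 4 6 8))^9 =(0 2)(1 4)(5 8)(6 7)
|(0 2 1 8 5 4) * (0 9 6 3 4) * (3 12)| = 5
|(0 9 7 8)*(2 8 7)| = |(0 9 2 8)| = 4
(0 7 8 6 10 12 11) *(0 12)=(0 7 8 6 10)(11 12)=[7, 1, 2, 3, 4, 5, 10, 8, 6, 9, 0, 12, 11]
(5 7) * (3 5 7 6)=(7)(3 5 6)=[0, 1, 2, 5, 4, 6, 3, 7]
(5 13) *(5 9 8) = (5 13 9 8) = [0, 1, 2, 3, 4, 13, 6, 7, 5, 8, 10, 11, 12, 9]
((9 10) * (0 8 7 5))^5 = ((0 8 7 5)(9 10))^5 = (0 8 7 5)(9 10)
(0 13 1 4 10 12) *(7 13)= (0 7 13 1 4 10 12)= [7, 4, 2, 3, 10, 5, 6, 13, 8, 9, 12, 11, 0, 1]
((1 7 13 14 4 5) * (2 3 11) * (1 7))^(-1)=(2 11 3)(4 14 13 7 5)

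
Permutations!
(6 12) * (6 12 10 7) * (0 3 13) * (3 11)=(0 11 3 13)(6 10 7)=[11, 1, 2, 13, 4, 5, 10, 6, 8, 9, 7, 3, 12, 0]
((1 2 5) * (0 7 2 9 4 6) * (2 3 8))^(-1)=((0 7 3 8 2 5 1 9 4 6))^(-1)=(0 6 4 9 1 5 2 8 3 7)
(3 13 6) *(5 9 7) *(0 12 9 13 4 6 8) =(0 12 9 7 5 13 8)(3 4 6) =[12, 1, 2, 4, 6, 13, 3, 5, 0, 7, 10, 11, 9, 8]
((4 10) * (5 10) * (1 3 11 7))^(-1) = (1 7 11 3)(4 10 5)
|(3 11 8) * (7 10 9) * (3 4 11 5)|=|(3 5)(4 11 8)(7 10 9)|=6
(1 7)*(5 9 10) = [0, 7, 2, 3, 4, 9, 6, 1, 8, 10, 5] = (1 7)(5 9 10)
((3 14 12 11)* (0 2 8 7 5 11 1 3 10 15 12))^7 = (0 15 8 1 5 14 10 2 12 7 3 11)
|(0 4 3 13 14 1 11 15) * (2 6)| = 8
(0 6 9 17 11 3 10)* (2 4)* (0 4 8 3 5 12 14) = [6, 1, 8, 10, 2, 12, 9, 7, 3, 17, 4, 5, 14, 13, 0, 15, 16, 11] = (0 6 9 17 11 5 12 14)(2 8 3 10 4)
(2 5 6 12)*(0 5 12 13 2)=(0 5 6 13 2 12)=[5, 1, 12, 3, 4, 6, 13, 7, 8, 9, 10, 11, 0, 2]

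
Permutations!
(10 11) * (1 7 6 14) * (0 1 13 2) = (0 1 7 6 14 13 2)(10 11) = [1, 7, 0, 3, 4, 5, 14, 6, 8, 9, 11, 10, 12, 2, 13]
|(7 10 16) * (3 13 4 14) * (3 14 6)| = 12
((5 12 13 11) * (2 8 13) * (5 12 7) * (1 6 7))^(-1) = (1 5 7 6)(2 12 11 13 8)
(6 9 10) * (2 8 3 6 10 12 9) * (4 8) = (2 4 8 3 6)(9 12) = [0, 1, 4, 6, 8, 5, 2, 7, 3, 12, 10, 11, 9]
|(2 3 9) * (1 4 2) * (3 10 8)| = 7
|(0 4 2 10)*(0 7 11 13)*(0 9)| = |(0 4 2 10 7 11 13 9)| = 8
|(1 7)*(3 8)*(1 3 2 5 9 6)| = |(1 7 3 8 2 5 9 6)| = 8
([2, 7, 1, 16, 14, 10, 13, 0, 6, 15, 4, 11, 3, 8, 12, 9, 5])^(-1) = (0 7 1 2)(3 12 14 4 10 5 16)(6 8 13)(9 15)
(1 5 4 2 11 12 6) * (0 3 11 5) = (0 3 11 12 6 1)(2 5 4) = [3, 0, 5, 11, 2, 4, 1, 7, 8, 9, 10, 12, 6]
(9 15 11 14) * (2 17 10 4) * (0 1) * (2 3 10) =[1, 0, 17, 10, 3, 5, 6, 7, 8, 15, 4, 14, 12, 13, 9, 11, 16, 2] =(0 1)(2 17)(3 10 4)(9 15 11 14)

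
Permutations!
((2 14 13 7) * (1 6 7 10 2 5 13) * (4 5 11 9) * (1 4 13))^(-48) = (1 2 11 5 10 7 4 13 6 14 9)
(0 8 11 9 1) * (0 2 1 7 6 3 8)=[0, 2, 1, 8, 4, 5, 3, 6, 11, 7, 10, 9]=(1 2)(3 8 11 9 7 6)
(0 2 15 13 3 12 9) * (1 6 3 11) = (0 2 15 13 11 1 6 3 12 9) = [2, 6, 15, 12, 4, 5, 3, 7, 8, 0, 10, 1, 9, 11, 14, 13]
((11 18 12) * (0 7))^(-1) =(0 7)(11 12 18)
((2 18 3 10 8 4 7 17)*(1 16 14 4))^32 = ((1 16 14 4 7 17 2 18 3 10 8))^32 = (1 8 10 3 18 2 17 7 4 14 16)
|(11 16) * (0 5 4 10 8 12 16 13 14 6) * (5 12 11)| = |(0 12 16 5 4 10 8 11 13 14 6)| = 11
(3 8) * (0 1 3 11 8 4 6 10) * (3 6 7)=[1, 6, 2, 4, 7, 5, 10, 3, 11, 9, 0, 8]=(0 1 6 10)(3 4 7)(8 11)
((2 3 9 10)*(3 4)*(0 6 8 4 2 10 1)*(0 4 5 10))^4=(0 10 5 8 6)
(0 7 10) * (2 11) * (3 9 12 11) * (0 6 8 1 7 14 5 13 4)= [14, 7, 3, 9, 0, 13, 8, 10, 1, 12, 6, 2, 11, 4, 5]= (0 14 5 13 4)(1 7 10 6 8)(2 3 9 12 11)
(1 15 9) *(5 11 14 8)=(1 15 9)(5 11 14 8)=[0, 15, 2, 3, 4, 11, 6, 7, 5, 1, 10, 14, 12, 13, 8, 9]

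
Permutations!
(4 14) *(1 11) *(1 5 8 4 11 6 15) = (1 6 15)(4 14 11 5 8) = [0, 6, 2, 3, 14, 8, 15, 7, 4, 9, 10, 5, 12, 13, 11, 1]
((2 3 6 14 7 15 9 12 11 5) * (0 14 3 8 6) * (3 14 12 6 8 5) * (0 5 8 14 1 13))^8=(0 7 11 9 5 1 8)(2 13 14 12 15 3 6)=((0 12 11 3 5 2 8 14 7 15 9 6 1 13))^8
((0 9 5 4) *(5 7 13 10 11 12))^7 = (0 5 11 13 9 4 12 10 7)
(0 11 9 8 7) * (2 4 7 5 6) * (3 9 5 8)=(0 11 5 6 2 4 7)(3 9)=[11, 1, 4, 9, 7, 6, 2, 0, 8, 3, 10, 5]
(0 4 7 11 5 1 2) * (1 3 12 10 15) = (0 4 7 11 5 3 12 10 15 1 2) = [4, 2, 0, 12, 7, 3, 6, 11, 8, 9, 15, 5, 10, 13, 14, 1]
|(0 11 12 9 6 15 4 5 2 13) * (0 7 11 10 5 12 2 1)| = 20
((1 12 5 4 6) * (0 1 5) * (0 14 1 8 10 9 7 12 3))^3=((0 8 10 9 7 12 14 1 3)(4 6 5))^3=(0 9 14)(1 8 7)(3 10 12)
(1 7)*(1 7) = [0, 1, 2, 3, 4, 5, 6, 7] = (7)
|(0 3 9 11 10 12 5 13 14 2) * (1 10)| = 11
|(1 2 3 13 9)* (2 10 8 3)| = |(1 10 8 3 13 9)| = 6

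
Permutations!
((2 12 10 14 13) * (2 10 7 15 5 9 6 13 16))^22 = ((2 12 7 15 5 9 6 13 10 14 16))^22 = (16)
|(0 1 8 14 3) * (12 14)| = 6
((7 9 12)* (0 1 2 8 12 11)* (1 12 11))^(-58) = ((0 12 7 9 1 2 8 11))^(-58) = (0 8 1 7)(2 9 12 11)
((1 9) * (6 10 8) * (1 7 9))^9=((6 10 8)(7 9))^9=(10)(7 9)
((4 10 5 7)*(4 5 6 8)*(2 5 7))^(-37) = (2 5)(4 8 6 10)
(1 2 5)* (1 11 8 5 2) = [0, 1, 2, 3, 4, 11, 6, 7, 5, 9, 10, 8] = (5 11 8)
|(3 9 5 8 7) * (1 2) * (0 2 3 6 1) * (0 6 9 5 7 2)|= 6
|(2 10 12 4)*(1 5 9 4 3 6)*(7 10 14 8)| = 12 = |(1 5 9 4 2 14 8 7 10 12 3 6)|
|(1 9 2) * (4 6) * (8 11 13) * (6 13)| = |(1 9 2)(4 13 8 11 6)| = 15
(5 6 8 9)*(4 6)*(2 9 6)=(2 9 5 4)(6 8)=[0, 1, 9, 3, 2, 4, 8, 7, 6, 5]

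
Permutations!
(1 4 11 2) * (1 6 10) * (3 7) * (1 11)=(1 4)(2 6 10 11)(3 7)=[0, 4, 6, 7, 1, 5, 10, 3, 8, 9, 11, 2]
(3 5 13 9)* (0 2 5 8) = (0 2 5 13 9 3 8) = [2, 1, 5, 8, 4, 13, 6, 7, 0, 3, 10, 11, 12, 9]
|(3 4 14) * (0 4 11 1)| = 6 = |(0 4 14 3 11 1)|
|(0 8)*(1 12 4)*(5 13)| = |(0 8)(1 12 4)(5 13)| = 6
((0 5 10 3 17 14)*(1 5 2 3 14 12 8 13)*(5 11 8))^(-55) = (0 2 3 17 12 5 10 14)(1 11 8 13)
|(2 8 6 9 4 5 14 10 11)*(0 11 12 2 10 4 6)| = |(0 11 10 12 2 8)(4 5 14)(6 9)| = 6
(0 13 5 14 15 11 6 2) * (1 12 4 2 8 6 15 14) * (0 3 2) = (0 13 5 1 12 4)(2 3)(6 8)(11 15) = [13, 12, 3, 2, 0, 1, 8, 7, 6, 9, 10, 15, 4, 5, 14, 11]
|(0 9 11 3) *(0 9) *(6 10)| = 6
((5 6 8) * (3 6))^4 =(8)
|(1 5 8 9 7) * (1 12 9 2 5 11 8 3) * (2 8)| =15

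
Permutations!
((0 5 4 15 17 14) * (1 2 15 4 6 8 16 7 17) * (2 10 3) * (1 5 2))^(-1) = (0 14 17 7 16 8 6 5 15 2)(1 3 10)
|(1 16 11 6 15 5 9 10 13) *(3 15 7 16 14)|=8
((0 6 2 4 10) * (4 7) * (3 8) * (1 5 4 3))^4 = (0 3 4 2 1)(5 6 8 10 7)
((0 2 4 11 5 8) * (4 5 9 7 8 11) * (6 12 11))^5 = (0 11 2 9 5 7 6 8 12)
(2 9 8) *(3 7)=[0, 1, 9, 7, 4, 5, 6, 3, 2, 8]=(2 9 8)(3 7)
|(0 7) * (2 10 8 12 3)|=|(0 7)(2 10 8 12 3)|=10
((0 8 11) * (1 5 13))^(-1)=(0 11 8)(1 13 5)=((0 8 11)(1 5 13))^(-1)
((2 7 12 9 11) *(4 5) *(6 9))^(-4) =((2 7 12 6 9 11)(4 5))^(-4) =(2 12 9)(6 11 7)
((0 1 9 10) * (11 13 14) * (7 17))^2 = ((0 1 9 10)(7 17)(11 13 14))^2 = (17)(0 9)(1 10)(11 14 13)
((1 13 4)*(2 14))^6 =(14)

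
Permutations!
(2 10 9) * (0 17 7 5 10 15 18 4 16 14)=(0 17 7 5 10 9 2 15 18 4 16 14)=[17, 1, 15, 3, 16, 10, 6, 5, 8, 2, 9, 11, 12, 13, 0, 18, 14, 7, 4]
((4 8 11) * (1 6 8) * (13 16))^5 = (13 16)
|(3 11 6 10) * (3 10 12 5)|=5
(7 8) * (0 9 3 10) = (0 9 3 10)(7 8) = [9, 1, 2, 10, 4, 5, 6, 8, 7, 3, 0]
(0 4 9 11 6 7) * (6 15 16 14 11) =(0 4 9 6 7)(11 15 16 14) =[4, 1, 2, 3, 9, 5, 7, 0, 8, 6, 10, 15, 12, 13, 11, 16, 14]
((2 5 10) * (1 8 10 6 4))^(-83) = ((1 8 10 2 5 6 4))^(-83) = (1 8 10 2 5 6 4)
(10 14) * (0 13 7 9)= (0 13 7 9)(10 14)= [13, 1, 2, 3, 4, 5, 6, 9, 8, 0, 14, 11, 12, 7, 10]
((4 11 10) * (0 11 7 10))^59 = (0 11)(4 10 7)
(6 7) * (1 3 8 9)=(1 3 8 9)(6 7)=[0, 3, 2, 8, 4, 5, 7, 6, 9, 1]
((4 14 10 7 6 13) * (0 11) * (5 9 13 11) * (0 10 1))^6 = ((0 5 9 13 4 14 1)(6 11 10 7))^6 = (0 1 14 4 13 9 5)(6 10)(7 11)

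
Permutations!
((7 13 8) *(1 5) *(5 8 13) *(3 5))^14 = (13)(1 5 3 7 8)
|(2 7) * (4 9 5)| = 6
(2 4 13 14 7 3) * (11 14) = [0, 1, 4, 2, 13, 5, 6, 3, 8, 9, 10, 14, 12, 11, 7] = (2 4 13 11 14 7 3)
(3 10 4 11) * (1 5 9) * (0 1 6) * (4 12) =[1, 5, 2, 10, 11, 9, 0, 7, 8, 6, 12, 3, 4] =(0 1 5 9 6)(3 10 12 4 11)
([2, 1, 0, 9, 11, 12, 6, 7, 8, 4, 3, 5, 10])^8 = (3 9 4 11 5 12 10)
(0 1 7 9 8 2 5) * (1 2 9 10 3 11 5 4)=[2, 7, 4, 11, 1, 0, 6, 10, 9, 8, 3, 5]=(0 2 4 1 7 10 3 11 5)(8 9)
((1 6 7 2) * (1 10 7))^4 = ((1 6)(2 10 7))^4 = (2 10 7)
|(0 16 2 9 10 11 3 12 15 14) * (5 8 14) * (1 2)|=|(0 16 1 2 9 10 11 3 12 15 5 8 14)|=13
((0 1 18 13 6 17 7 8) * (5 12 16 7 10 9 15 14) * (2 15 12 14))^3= (0 13 10 16)(1 6 9 7)(2 15)(5 14)(8 18 17 12)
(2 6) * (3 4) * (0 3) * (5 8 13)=[3, 1, 6, 4, 0, 8, 2, 7, 13, 9, 10, 11, 12, 5]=(0 3 4)(2 6)(5 8 13)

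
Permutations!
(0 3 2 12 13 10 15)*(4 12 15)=[3, 1, 15, 2, 12, 5, 6, 7, 8, 9, 4, 11, 13, 10, 14, 0]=(0 3 2 15)(4 12 13 10)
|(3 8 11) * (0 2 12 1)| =12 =|(0 2 12 1)(3 8 11)|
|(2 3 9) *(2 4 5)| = 5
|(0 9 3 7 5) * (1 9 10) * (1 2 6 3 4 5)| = 10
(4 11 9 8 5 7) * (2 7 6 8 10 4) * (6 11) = (2 7)(4 6 8 5 11 9 10) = [0, 1, 7, 3, 6, 11, 8, 2, 5, 10, 4, 9]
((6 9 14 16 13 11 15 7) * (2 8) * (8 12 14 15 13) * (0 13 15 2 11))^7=((0 13)(2 12 14 16 8 11 15 7 6 9))^7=(0 13)(2 7 8 12 6 11 14 9 15 16)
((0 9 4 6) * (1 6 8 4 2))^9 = ((0 9 2 1 6)(4 8))^9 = (0 6 1 2 9)(4 8)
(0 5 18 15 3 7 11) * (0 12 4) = (0 5 18 15 3 7 11 12 4) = [5, 1, 2, 7, 0, 18, 6, 11, 8, 9, 10, 12, 4, 13, 14, 3, 16, 17, 15]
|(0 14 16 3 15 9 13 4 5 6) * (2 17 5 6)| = |(0 14 16 3 15 9 13 4 6)(2 17 5)| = 9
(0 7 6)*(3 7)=(0 3 7 6)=[3, 1, 2, 7, 4, 5, 0, 6]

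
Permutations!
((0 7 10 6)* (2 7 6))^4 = (2 7 10)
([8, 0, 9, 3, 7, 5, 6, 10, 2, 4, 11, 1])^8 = [1, 11, 8, 3, 9, 5, 6, 4, 0, 2, 7, 10]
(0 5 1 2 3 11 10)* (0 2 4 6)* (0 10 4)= (0 5 1)(2 3 11 4 6 10)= [5, 0, 3, 11, 6, 1, 10, 7, 8, 9, 2, 4]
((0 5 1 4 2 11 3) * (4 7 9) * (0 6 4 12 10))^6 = ((0 5 1 7 9 12 10)(2 11 3 6 4))^6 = (0 10 12 9 7 1 5)(2 11 3 6 4)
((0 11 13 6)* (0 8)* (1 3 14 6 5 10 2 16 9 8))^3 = ((0 11 13 5 10 2 16 9 8)(1 3 14 6))^3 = (0 5 16)(1 6 14 3)(2 8 13)(9 11 10)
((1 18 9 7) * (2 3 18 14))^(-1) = (1 7 9 18 3 2 14)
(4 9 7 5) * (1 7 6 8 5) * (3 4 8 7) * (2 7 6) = [0, 3, 7, 4, 9, 8, 6, 1, 5, 2] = (1 3 4 9 2 7)(5 8)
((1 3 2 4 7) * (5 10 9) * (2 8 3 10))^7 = ((1 10 9 5 2 4 7)(3 8))^7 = (10)(3 8)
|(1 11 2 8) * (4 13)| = 4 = |(1 11 2 8)(4 13)|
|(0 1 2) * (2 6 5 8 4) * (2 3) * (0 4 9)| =|(0 1 6 5 8 9)(2 4 3)| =6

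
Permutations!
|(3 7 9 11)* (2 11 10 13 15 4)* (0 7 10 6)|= |(0 7 9 6)(2 11 3 10 13 15 4)|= 28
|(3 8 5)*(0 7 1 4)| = 12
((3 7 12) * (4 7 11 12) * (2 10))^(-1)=(2 10)(3 12 11)(4 7)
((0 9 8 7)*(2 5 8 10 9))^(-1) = ((0 2 5 8 7)(9 10))^(-1) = (0 7 8 5 2)(9 10)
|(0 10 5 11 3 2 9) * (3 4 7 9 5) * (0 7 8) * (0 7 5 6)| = 30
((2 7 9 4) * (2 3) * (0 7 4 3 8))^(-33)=((0 7 9 3 2 4 8))^(-33)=(0 9 2 8 7 3 4)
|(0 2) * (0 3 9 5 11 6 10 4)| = 9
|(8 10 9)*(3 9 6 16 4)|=7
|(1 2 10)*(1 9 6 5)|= |(1 2 10 9 6 5)|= 6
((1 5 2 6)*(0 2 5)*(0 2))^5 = ((1 2 6))^5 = (1 6 2)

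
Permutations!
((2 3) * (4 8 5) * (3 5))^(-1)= ((2 5 4 8 3))^(-1)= (2 3 8 4 5)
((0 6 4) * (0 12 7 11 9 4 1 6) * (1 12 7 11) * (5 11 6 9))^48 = (12)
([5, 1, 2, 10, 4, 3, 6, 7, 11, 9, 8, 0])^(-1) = (0 11 8 10 3 5)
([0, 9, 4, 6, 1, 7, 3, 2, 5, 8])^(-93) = [0, 2, 5, 6, 7, 9, 3, 8, 1, 4]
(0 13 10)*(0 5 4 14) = [13, 1, 2, 3, 14, 4, 6, 7, 8, 9, 5, 11, 12, 10, 0] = (0 13 10 5 4 14)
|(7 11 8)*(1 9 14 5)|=12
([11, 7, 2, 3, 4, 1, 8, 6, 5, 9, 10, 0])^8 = [0, 8, 2, 3, 4, 6, 1, 5, 7, 9, 10, 11]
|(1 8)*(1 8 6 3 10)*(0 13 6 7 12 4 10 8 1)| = 10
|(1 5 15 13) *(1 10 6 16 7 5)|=7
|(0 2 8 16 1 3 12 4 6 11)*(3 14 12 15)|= |(0 2 8 16 1 14 12 4 6 11)(3 15)|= 10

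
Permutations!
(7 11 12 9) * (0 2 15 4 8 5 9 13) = (0 2 15 4 8 5 9 7 11 12 13) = [2, 1, 15, 3, 8, 9, 6, 11, 5, 7, 10, 12, 13, 0, 14, 4]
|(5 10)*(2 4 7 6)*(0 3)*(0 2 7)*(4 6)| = 6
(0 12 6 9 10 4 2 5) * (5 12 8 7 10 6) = (0 8 7 10 4 2 12 5)(6 9) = [8, 1, 12, 3, 2, 0, 9, 10, 7, 6, 4, 11, 5]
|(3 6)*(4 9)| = |(3 6)(4 9)| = 2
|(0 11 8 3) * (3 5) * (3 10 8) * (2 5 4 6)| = 6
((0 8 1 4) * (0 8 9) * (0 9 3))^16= (9)(1 4 8)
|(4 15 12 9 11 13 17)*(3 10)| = 14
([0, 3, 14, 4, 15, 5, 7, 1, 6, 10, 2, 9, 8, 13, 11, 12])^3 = (1 15 6 3 12 7 4 8)(2 9 14 10 11)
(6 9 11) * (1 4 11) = (1 4 11 6 9) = [0, 4, 2, 3, 11, 5, 9, 7, 8, 1, 10, 6]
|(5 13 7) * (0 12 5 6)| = 6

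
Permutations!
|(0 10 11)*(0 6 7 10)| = 4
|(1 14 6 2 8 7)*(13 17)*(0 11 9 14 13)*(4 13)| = |(0 11 9 14 6 2 8 7 1 4 13 17)| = 12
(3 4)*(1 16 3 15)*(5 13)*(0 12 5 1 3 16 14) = (16)(0 12 5 13 1 14)(3 4 15) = [12, 14, 2, 4, 15, 13, 6, 7, 8, 9, 10, 11, 5, 1, 0, 3, 16]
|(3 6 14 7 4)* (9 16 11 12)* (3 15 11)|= |(3 6 14 7 4 15 11 12 9 16)|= 10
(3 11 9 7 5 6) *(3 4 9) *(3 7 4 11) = (4 9)(5 6 11 7) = [0, 1, 2, 3, 9, 6, 11, 5, 8, 4, 10, 7]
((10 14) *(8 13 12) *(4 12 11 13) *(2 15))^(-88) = ((2 15)(4 12 8)(10 14)(11 13))^(-88) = (15)(4 8 12)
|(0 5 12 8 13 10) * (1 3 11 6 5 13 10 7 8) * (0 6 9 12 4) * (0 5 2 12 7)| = 10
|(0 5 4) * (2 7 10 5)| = 6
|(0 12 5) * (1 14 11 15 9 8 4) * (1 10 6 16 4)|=12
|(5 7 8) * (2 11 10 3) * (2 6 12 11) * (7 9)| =|(3 6 12 11 10)(5 9 7 8)| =20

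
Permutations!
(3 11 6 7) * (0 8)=(0 8)(3 11 6 7)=[8, 1, 2, 11, 4, 5, 7, 3, 0, 9, 10, 6]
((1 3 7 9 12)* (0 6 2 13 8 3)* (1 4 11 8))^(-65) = (13)(3 11 12 7 8 4 9)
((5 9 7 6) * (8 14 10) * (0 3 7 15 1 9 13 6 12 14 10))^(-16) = (0 14 12 7 3)(1 15 9)(5 6 13)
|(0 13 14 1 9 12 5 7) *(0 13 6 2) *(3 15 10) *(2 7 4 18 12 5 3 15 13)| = 36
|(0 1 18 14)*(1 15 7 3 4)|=8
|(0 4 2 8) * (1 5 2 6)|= |(0 4 6 1 5 2 8)|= 7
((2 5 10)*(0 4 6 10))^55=((0 4 6 10 2 5))^55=(0 4 6 10 2 5)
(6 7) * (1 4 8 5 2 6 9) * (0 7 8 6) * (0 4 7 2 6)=(0 2 4)(1 7 9)(5 6 8)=[2, 7, 4, 3, 0, 6, 8, 9, 5, 1]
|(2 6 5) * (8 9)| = |(2 6 5)(8 9)| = 6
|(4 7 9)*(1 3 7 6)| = 6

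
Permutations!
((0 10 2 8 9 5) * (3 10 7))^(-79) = (0 7 3 10 2 8 9 5)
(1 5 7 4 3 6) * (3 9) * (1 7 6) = [0, 5, 2, 1, 9, 6, 7, 4, 8, 3] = (1 5 6 7 4 9 3)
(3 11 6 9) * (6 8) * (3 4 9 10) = (3 11 8 6 10)(4 9) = [0, 1, 2, 11, 9, 5, 10, 7, 6, 4, 3, 8]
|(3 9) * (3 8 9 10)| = 2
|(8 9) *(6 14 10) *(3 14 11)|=10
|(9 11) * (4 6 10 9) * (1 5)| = 10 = |(1 5)(4 6 10 9 11)|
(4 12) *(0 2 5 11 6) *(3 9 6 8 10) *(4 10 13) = [2, 1, 5, 9, 12, 11, 0, 7, 13, 6, 3, 8, 10, 4] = (0 2 5 11 8 13 4 12 10 3 9 6)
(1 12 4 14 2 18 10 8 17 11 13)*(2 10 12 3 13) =(1 3 13)(2 18 12 4 14 10 8 17 11) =[0, 3, 18, 13, 14, 5, 6, 7, 17, 9, 8, 2, 4, 1, 10, 15, 16, 11, 12]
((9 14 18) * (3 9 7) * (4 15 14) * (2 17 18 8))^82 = (2 18 3 4 14)(7 9 15 8 17)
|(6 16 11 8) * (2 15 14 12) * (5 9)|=|(2 15 14 12)(5 9)(6 16 11 8)|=4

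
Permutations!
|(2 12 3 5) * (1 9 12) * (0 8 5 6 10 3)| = |(0 8 5 2 1 9 12)(3 6 10)| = 21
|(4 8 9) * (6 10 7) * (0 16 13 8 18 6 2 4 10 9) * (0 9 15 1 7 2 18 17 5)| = 10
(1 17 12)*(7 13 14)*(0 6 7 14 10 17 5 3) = (0 6 7 13 10 17 12 1 5 3) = [6, 5, 2, 0, 4, 3, 7, 13, 8, 9, 17, 11, 1, 10, 14, 15, 16, 12]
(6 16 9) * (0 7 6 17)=(0 7 6 16 9 17)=[7, 1, 2, 3, 4, 5, 16, 6, 8, 17, 10, 11, 12, 13, 14, 15, 9, 0]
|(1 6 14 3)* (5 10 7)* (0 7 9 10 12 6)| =8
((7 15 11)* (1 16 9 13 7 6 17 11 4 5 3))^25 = ((1 16 9 13 7 15 4 5 3)(6 17 11))^25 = (1 5 15 13 16 3 4 7 9)(6 17 11)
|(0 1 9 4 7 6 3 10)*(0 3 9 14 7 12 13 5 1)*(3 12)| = 11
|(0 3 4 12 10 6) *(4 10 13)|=12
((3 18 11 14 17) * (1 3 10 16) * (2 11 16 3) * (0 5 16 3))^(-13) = (0 11 5 14 16 17 1 10 2)(3 18)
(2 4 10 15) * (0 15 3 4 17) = (0 15 2 17)(3 4 10) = [15, 1, 17, 4, 10, 5, 6, 7, 8, 9, 3, 11, 12, 13, 14, 2, 16, 0]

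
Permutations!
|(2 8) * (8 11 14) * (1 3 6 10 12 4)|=|(1 3 6 10 12 4)(2 11 14 8)|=12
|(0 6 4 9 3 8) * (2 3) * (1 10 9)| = 9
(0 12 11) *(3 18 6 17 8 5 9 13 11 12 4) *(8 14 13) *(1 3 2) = (0 4 2 1 3 18 6 17 14 13 11)(5 9 8) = [4, 3, 1, 18, 2, 9, 17, 7, 5, 8, 10, 0, 12, 11, 13, 15, 16, 14, 6]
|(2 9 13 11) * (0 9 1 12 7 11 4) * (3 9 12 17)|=|(0 12 7 11 2 1 17 3 9 13 4)|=11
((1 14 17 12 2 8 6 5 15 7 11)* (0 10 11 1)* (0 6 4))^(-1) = ((0 10 11 6 5 15 7 1 14 17 12 2 8 4))^(-1) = (0 4 8 2 12 17 14 1 7 15 5 6 11 10)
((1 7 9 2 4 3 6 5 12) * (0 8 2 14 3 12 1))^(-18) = (0 2 12 8 4)(1 14 5 9 6 7 3)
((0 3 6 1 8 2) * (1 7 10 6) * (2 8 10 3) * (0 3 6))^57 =((0 2 3 1 10)(6 7))^57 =(0 3 10 2 1)(6 7)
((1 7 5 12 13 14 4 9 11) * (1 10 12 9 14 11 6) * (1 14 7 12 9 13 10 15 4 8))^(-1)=(1 8 14 6 9 10 12)(4 15 11 13 5 7)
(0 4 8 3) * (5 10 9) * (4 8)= (0 8 3)(5 10 9)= [8, 1, 2, 0, 4, 10, 6, 7, 3, 5, 9]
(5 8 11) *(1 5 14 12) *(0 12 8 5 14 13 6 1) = (0 12)(1 14 8 11 13 6) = [12, 14, 2, 3, 4, 5, 1, 7, 11, 9, 10, 13, 0, 6, 8]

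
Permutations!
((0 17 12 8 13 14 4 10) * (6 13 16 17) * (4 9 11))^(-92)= (17)(0 9)(4 13)(6 11)(10 14)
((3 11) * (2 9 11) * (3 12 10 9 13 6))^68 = (13)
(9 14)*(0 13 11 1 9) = (0 13 11 1 9 14) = [13, 9, 2, 3, 4, 5, 6, 7, 8, 14, 10, 1, 12, 11, 0]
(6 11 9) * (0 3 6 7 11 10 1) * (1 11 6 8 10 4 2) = (0 3 8 10 11 9 7 6 4 2 1) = [3, 0, 1, 8, 2, 5, 4, 6, 10, 7, 11, 9]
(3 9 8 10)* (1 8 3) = (1 8 10)(3 9) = [0, 8, 2, 9, 4, 5, 6, 7, 10, 3, 1]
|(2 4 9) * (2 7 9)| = 2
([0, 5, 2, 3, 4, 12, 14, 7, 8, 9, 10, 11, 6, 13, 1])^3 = (1 6 5 14 12)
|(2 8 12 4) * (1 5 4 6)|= |(1 5 4 2 8 12 6)|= 7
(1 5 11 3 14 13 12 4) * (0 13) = (0 13 12 4 1 5 11 3 14) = [13, 5, 2, 14, 1, 11, 6, 7, 8, 9, 10, 3, 4, 12, 0]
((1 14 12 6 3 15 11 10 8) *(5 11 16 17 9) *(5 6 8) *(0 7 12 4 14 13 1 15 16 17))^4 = (0 15 3 12 9)(5 11 10)(6 7 17 16 8)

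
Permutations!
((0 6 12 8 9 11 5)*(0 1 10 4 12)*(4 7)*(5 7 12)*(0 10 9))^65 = ((0 6 10 12 8)(1 9 11 7 4 5))^65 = (12)(1 5 4 7 11 9)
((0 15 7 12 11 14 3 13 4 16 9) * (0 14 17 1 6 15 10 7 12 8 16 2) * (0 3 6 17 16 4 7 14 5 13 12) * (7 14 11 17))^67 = (0 14 9 10 6 5 11 15 13 16)(1 4 12 7 2 17 8 3)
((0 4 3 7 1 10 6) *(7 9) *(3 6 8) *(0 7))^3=((0 4 6 7 1 10 8 3 9))^3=(0 7 8)(1 3 4)(6 10 9)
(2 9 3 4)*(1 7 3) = (1 7 3 4 2 9) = [0, 7, 9, 4, 2, 5, 6, 3, 8, 1]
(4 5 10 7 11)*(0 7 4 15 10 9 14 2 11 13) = (0 7 13)(2 11 15 10 4 5 9 14) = [7, 1, 11, 3, 5, 9, 6, 13, 8, 14, 4, 15, 12, 0, 2, 10]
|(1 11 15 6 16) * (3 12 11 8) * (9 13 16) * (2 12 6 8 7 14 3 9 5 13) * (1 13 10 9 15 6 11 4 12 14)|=8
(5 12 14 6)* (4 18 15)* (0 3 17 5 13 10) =(0 3 17 5 12 14 6 13 10)(4 18 15) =[3, 1, 2, 17, 18, 12, 13, 7, 8, 9, 0, 11, 14, 10, 6, 4, 16, 5, 15]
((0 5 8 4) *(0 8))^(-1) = ((0 5)(4 8))^(-1) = (0 5)(4 8)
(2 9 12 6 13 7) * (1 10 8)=(1 10 8)(2 9 12 6 13 7)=[0, 10, 9, 3, 4, 5, 13, 2, 1, 12, 8, 11, 6, 7]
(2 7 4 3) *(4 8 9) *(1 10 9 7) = [0, 10, 1, 2, 3, 5, 6, 8, 7, 4, 9] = (1 10 9 4 3 2)(7 8)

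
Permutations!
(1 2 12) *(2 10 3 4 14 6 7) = [0, 10, 12, 4, 14, 5, 7, 2, 8, 9, 3, 11, 1, 13, 6] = (1 10 3 4 14 6 7 2 12)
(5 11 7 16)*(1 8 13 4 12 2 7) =(1 8 13 4 12 2 7 16 5 11) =[0, 8, 7, 3, 12, 11, 6, 16, 13, 9, 10, 1, 2, 4, 14, 15, 5]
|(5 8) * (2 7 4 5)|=|(2 7 4 5 8)|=5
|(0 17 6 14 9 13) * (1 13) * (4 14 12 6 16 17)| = 6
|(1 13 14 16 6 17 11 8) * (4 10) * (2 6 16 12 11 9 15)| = 30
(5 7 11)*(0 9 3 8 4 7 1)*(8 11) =(0 9 3 11 5 1)(4 7 8) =[9, 0, 2, 11, 7, 1, 6, 8, 4, 3, 10, 5]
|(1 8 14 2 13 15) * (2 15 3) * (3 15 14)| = |(1 8 3 2 13 15)| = 6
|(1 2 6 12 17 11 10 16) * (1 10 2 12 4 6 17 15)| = 6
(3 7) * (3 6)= (3 7 6)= [0, 1, 2, 7, 4, 5, 3, 6]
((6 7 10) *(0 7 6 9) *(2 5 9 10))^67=(10)(0 2 9 7 5)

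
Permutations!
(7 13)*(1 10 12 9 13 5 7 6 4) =(1 10 12 9 13 6 4)(5 7) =[0, 10, 2, 3, 1, 7, 4, 5, 8, 13, 12, 11, 9, 6]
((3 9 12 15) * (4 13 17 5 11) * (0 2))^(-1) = ((0 2)(3 9 12 15)(4 13 17 5 11))^(-1) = (0 2)(3 15 12 9)(4 11 5 17 13)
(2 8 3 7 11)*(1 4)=(1 4)(2 8 3 7 11)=[0, 4, 8, 7, 1, 5, 6, 11, 3, 9, 10, 2]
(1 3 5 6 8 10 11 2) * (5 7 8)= (1 3 7 8 10 11 2)(5 6)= [0, 3, 1, 7, 4, 6, 5, 8, 10, 9, 11, 2]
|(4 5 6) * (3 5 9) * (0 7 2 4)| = 8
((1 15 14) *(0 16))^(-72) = (16)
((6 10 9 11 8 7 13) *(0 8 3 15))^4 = ((0 8 7 13 6 10 9 11 3 15))^4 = (0 6 3 7 9)(8 10 15 13 11)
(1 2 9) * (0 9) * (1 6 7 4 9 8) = (0 8 1 2)(4 9 6 7) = [8, 2, 0, 3, 9, 5, 7, 4, 1, 6]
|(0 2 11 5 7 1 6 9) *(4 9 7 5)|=15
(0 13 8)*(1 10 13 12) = (0 12 1 10 13 8) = [12, 10, 2, 3, 4, 5, 6, 7, 0, 9, 13, 11, 1, 8]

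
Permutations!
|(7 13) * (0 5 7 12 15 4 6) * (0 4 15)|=|(15)(0 5 7 13 12)(4 6)|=10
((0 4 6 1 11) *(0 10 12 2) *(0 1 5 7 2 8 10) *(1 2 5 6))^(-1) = ((0 4 1 11)(5 7)(8 10 12))^(-1) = (0 11 1 4)(5 7)(8 12 10)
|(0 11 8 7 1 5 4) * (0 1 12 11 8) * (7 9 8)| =|(0 7 12 11)(1 5 4)(8 9)| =12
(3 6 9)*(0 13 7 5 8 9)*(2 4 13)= (0 2 4 13 7 5 8 9 3 6)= [2, 1, 4, 6, 13, 8, 0, 5, 9, 3, 10, 11, 12, 7]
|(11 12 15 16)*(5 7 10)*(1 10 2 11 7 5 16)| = 8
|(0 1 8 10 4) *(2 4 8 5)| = 10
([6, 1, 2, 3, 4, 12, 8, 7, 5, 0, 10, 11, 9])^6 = (12)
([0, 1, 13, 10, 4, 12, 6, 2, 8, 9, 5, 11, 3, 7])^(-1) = (2 7 13)(3 12 5 10)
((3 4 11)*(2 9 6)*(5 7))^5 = (2 6 9)(3 11 4)(5 7)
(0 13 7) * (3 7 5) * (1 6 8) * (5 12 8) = (0 13 12 8 1 6 5 3 7) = [13, 6, 2, 7, 4, 3, 5, 0, 1, 9, 10, 11, 8, 12]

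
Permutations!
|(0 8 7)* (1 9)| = |(0 8 7)(1 9)| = 6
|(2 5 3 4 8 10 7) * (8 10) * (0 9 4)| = |(0 9 4 10 7 2 5 3)| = 8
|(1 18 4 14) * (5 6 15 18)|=7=|(1 5 6 15 18 4 14)|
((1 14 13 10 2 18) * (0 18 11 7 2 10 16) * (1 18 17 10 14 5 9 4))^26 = (18)(0 10 13)(1 9)(2 7 11)(4 5)(14 16 17)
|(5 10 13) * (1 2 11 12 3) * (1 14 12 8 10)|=21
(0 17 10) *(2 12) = (0 17 10)(2 12) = [17, 1, 12, 3, 4, 5, 6, 7, 8, 9, 0, 11, 2, 13, 14, 15, 16, 10]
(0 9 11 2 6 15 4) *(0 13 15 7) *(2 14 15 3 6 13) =(0 9 11 14 15 4 2 13 3 6 7) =[9, 1, 13, 6, 2, 5, 7, 0, 8, 11, 10, 14, 12, 3, 15, 4]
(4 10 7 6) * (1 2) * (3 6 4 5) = (1 2)(3 6 5)(4 10 7) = [0, 2, 1, 6, 10, 3, 5, 4, 8, 9, 7]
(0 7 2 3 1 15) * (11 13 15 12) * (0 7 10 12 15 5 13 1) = [10, 15, 3, 0, 4, 13, 6, 2, 8, 9, 12, 1, 11, 5, 14, 7] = (0 10 12 11 1 15 7 2 3)(5 13)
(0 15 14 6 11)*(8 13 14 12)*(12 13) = [15, 1, 2, 3, 4, 5, 11, 7, 12, 9, 10, 0, 8, 14, 6, 13] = (0 15 13 14 6 11)(8 12)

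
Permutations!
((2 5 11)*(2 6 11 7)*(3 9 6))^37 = (2 5 7)(3 9 6 11)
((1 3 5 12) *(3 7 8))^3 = ((1 7 8 3 5 12))^3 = (1 3)(5 7)(8 12)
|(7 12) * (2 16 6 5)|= |(2 16 6 5)(7 12)|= 4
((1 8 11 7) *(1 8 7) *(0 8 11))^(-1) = (0 8)(1 11 7)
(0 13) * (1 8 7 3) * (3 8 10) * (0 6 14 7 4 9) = [13, 10, 2, 1, 9, 5, 14, 8, 4, 0, 3, 11, 12, 6, 7] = (0 13 6 14 7 8 4 9)(1 10 3)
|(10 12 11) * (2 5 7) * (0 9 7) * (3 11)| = 20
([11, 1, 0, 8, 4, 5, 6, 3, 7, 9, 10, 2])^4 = [11, 1, 0, 8, 4, 5, 6, 3, 7, 9, 10, 2]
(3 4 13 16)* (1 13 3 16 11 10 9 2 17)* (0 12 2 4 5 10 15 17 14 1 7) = (0 12 2 14 1 13 11 15 17 7)(3 5 10 9 4) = [12, 13, 14, 5, 3, 10, 6, 0, 8, 4, 9, 15, 2, 11, 1, 17, 16, 7]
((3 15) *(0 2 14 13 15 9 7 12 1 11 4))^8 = ((0 2 14 13 15 3 9 7 12 1 11 4))^8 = (0 12 15)(1 3 2)(4 7 13)(9 14 11)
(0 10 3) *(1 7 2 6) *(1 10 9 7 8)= (0 9 7 2 6 10 3)(1 8)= [9, 8, 6, 0, 4, 5, 10, 2, 1, 7, 3]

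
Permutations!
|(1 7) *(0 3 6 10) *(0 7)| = 6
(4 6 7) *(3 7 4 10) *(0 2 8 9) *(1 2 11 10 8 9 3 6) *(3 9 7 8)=(0 11 10 6 4 1 2 7 3 8 9)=[11, 2, 7, 8, 1, 5, 4, 3, 9, 0, 6, 10]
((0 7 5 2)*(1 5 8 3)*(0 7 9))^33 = (0 9)(1 7)(2 3)(5 8)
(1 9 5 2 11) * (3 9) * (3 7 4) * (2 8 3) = (1 7 4 2 11)(3 9 5 8) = [0, 7, 11, 9, 2, 8, 6, 4, 3, 5, 10, 1]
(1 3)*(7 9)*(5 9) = [0, 3, 2, 1, 4, 9, 6, 5, 8, 7] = (1 3)(5 9 7)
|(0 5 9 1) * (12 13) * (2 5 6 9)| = |(0 6 9 1)(2 5)(12 13)| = 4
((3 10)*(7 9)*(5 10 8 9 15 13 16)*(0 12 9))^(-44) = (16)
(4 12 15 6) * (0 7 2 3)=[7, 1, 3, 0, 12, 5, 4, 2, 8, 9, 10, 11, 15, 13, 14, 6]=(0 7 2 3)(4 12 15 6)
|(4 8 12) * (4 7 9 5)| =|(4 8 12 7 9 5)| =6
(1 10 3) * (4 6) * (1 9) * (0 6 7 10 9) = [6, 9, 2, 0, 7, 5, 4, 10, 8, 1, 3] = (0 6 4 7 10 3)(1 9)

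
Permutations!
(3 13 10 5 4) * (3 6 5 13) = (4 6 5)(10 13) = [0, 1, 2, 3, 6, 4, 5, 7, 8, 9, 13, 11, 12, 10]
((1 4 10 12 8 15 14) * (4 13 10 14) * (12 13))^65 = (1 14 4 15 8 12)(10 13)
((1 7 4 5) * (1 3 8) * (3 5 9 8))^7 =(1 4 8 7 9)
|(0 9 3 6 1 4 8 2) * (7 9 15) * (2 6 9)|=4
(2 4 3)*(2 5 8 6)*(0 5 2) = [5, 1, 4, 2, 3, 8, 0, 7, 6] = (0 5 8 6)(2 4 3)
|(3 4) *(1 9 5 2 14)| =|(1 9 5 2 14)(3 4)| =10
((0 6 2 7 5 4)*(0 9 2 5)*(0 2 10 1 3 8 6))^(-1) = ((1 3 8 6 5 4 9 10)(2 7))^(-1) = (1 10 9 4 5 6 8 3)(2 7)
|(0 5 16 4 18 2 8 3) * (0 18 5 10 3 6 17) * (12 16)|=|(0 10 3 18 2 8 6 17)(4 5 12 16)|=8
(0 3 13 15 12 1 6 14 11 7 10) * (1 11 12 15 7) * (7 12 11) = [3, 6, 2, 13, 4, 5, 14, 10, 8, 9, 0, 1, 7, 12, 11, 15] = (15)(0 3 13 12 7 10)(1 6 14 11)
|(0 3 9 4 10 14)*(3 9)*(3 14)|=|(0 9 4 10 3 14)|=6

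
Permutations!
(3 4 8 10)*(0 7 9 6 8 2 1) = (0 7 9 6 8 10 3 4 2 1) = [7, 0, 1, 4, 2, 5, 8, 9, 10, 6, 3]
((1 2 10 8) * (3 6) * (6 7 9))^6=(1 10)(2 8)(3 9)(6 7)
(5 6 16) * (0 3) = (0 3)(5 6 16) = [3, 1, 2, 0, 4, 6, 16, 7, 8, 9, 10, 11, 12, 13, 14, 15, 5]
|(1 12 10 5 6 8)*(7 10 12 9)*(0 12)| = 14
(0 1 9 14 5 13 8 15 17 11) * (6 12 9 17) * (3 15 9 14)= (0 1 17 11)(3 15 6 12 14 5 13 8 9)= [1, 17, 2, 15, 4, 13, 12, 7, 9, 3, 10, 0, 14, 8, 5, 6, 16, 11]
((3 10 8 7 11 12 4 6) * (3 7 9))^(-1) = ((3 10 8 9)(4 6 7 11 12))^(-1) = (3 9 8 10)(4 12 11 7 6)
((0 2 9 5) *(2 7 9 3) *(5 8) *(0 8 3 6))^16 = (0 2 9)(3 7 6)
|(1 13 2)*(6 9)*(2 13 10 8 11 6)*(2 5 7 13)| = |(1 10 8 11 6 9 5 7 13 2)| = 10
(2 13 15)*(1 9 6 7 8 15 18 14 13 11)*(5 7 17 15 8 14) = (1 9 6 17 15 2 11)(5 7 14 13 18) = [0, 9, 11, 3, 4, 7, 17, 14, 8, 6, 10, 1, 12, 18, 13, 2, 16, 15, 5]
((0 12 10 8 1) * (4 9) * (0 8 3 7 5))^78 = (12)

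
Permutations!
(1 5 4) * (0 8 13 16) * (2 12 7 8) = (0 2 12 7 8 13 16)(1 5 4) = [2, 5, 12, 3, 1, 4, 6, 8, 13, 9, 10, 11, 7, 16, 14, 15, 0]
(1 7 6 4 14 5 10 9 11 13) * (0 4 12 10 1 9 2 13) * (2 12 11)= (0 4 14 5 1 7 6 11)(2 13 9)(10 12)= [4, 7, 13, 3, 14, 1, 11, 6, 8, 2, 12, 0, 10, 9, 5]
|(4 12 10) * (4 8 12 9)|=6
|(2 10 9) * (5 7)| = |(2 10 9)(5 7)| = 6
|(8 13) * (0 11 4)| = |(0 11 4)(8 13)| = 6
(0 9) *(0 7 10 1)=(0 9 7 10 1)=[9, 0, 2, 3, 4, 5, 6, 10, 8, 7, 1]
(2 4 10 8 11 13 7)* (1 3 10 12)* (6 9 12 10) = (1 3 6 9 12)(2 4 10 8 11 13 7) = [0, 3, 4, 6, 10, 5, 9, 2, 11, 12, 8, 13, 1, 7]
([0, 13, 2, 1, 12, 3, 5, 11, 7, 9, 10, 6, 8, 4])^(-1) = (1 3 5 6 11 7 8 12 4 13)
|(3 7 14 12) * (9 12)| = 5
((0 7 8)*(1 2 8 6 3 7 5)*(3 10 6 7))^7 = (0 1 8 5 2)(6 10)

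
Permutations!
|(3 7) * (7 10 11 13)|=5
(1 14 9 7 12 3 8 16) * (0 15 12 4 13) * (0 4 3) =[15, 14, 2, 8, 13, 5, 6, 3, 16, 7, 10, 11, 0, 4, 9, 12, 1] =(0 15 12)(1 14 9 7 3 8 16)(4 13)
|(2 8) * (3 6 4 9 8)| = 6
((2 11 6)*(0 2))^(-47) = ((0 2 11 6))^(-47) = (0 2 11 6)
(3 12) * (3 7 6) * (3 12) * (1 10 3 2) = [0, 10, 1, 2, 4, 5, 12, 6, 8, 9, 3, 11, 7] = (1 10 3 2)(6 12 7)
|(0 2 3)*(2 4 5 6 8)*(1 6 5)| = 7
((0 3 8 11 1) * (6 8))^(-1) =(0 1 11 8 6 3)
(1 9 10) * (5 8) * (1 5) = (1 9 10 5 8) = [0, 9, 2, 3, 4, 8, 6, 7, 1, 10, 5]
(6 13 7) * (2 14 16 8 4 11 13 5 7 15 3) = (2 14 16 8 4 11 13 15 3)(5 7 6) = [0, 1, 14, 2, 11, 7, 5, 6, 4, 9, 10, 13, 12, 15, 16, 3, 8]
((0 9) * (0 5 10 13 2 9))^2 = (2 5 13 9 10)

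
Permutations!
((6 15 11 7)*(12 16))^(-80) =(16)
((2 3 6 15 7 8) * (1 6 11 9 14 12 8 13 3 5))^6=(1 11 5 3 2 13 8 7 12 15 14 6 9)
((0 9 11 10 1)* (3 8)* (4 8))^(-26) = (0 1 10 11 9)(3 4 8)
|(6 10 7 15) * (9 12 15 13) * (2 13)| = 8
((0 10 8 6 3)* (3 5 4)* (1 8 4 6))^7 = (0 3 4 10)(1 8)(5 6)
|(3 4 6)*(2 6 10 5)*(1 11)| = 6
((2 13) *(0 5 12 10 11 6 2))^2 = (0 12 11 2)(5 10 6 13)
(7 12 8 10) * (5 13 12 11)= (5 13 12 8 10 7 11)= [0, 1, 2, 3, 4, 13, 6, 11, 10, 9, 7, 5, 8, 12]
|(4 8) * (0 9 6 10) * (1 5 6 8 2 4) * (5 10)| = 10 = |(0 9 8 1 10)(2 4)(5 6)|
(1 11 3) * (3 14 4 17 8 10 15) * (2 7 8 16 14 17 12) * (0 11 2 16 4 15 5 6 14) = (0 11 17 4 12 16)(1 2 7 8 10 5 6 14 15 3) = [11, 2, 7, 1, 12, 6, 14, 8, 10, 9, 5, 17, 16, 13, 15, 3, 0, 4]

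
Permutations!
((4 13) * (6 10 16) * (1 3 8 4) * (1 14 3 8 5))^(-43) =(1 5 3 14 13 4 8)(6 16 10)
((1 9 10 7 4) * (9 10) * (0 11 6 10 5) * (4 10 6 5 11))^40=(11)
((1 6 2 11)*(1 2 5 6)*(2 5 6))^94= ((2 11 5))^94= (2 11 5)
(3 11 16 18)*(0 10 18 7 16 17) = (0 10 18 3 11 17)(7 16) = [10, 1, 2, 11, 4, 5, 6, 16, 8, 9, 18, 17, 12, 13, 14, 15, 7, 0, 3]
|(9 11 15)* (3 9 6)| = 5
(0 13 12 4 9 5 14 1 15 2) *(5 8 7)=(0 13 12 4 9 8 7 5 14 1 15 2)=[13, 15, 0, 3, 9, 14, 6, 5, 7, 8, 10, 11, 4, 12, 1, 2]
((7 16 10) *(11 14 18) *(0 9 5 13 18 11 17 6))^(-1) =(0 6 17 18 13 5 9)(7 10 16)(11 14)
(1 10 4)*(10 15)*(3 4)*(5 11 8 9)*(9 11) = [0, 15, 2, 4, 1, 9, 6, 7, 11, 5, 3, 8, 12, 13, 14, 10] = (1 15 10 3 4)(5 9)(8 11)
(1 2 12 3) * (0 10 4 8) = (0 10 4 8)(1 2 12 3) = [10, 2, 12, 1, 8, 5, 6, 7, 0, 9, 4, 11, 3]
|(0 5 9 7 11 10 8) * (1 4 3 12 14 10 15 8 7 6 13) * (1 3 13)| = 15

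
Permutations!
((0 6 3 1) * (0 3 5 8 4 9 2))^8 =((0 6 5 8 4 9 2)(1 3))^8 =(0 6 5 8 4 9 2)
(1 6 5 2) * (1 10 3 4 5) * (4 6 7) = [0, 7, 10, 6, 5, 2, 1, 4, 8, 9, 3] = (1 7 4 5 2 10 3 6)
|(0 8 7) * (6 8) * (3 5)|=|(0 6 8 7)(3 5)|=4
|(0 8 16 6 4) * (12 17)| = 10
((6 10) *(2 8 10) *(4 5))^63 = (2 6 10 8)(4 5)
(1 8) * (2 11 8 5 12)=(1 5 12 2 11 8)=[0, 5, 11, 3, 4, 12, 6, 7, 1, 9, 10, 8, 2]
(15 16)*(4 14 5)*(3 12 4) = [0, 1, 2, 12, 14, 3, 6, 7, 8, 9, 10, 11, 4, 13, 5, 16, 15] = (3 12 4 14 5)(15 16)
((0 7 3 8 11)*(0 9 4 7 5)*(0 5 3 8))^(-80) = (11)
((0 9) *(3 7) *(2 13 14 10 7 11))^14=(14)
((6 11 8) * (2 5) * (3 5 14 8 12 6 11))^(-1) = (2 5 3 6 12 11 8 14)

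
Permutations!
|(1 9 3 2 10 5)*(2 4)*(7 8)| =14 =|(1 9 3 4 2 10 5)(7 8)|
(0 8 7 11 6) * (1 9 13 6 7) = (0 8 1 9 13 6)(7 11) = [8, 9, 2, 3, 4, 5, 0, 11, 1, 13, 10, 7, 12, 6]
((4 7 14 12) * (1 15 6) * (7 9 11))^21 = (15)(4 7)(9 14)(11 12)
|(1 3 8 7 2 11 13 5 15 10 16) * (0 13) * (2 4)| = |(0 13 5 15 10 16 1 3 8 7 4 2 11)| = 13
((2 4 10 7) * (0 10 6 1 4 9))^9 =((0 10 7 2 9)(1 4 6))^9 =(0 9 2 7 10)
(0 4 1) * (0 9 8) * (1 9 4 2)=[2, 4, 1, 3, 9, 5, 6, 7, 0, 8]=(0 2 1 4 9 8)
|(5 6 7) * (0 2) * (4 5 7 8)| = |(0 2)(4 5 6 8)| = 4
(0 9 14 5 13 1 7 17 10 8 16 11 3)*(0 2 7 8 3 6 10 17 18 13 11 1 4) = [9, 8, 7, 2, 0, 11, 10, 18, 16, 14, 3, 6, 12, 4, 5, 15, 1, 17, 13] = (0 9 14 5 11 6 10 3 2 7 18 13 4)(1 8 16)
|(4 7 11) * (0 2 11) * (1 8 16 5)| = 20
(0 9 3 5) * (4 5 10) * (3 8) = (0 9 8 3 10 4 5) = [9, 1, 2, 10, 5, 0, 6, 7, 3, 8, 4]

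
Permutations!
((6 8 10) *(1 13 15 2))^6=((1 13 15 2)(6 8 10))^6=(1 15)(2 13)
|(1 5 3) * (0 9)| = 6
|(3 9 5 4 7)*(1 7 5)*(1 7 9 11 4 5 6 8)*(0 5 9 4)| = 12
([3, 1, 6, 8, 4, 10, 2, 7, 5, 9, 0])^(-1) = (0 10 5 8 3)(2 6)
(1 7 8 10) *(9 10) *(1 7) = [0, 1, 2, 3, 4, 5, 6, 8, 9, 10, 7] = (7 8 9 10)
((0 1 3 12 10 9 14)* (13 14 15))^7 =((0 1 3 12 10 9 15 13 14))^7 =(0 13 9 12 1 14 15 10 3)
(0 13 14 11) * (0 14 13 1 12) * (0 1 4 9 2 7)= (0 4 9 2 7)(1 12)(11 14)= [4, 12, 7, 3, 9, 5, 6, 0, 8, 2, 10, 14, 1, 13, 11]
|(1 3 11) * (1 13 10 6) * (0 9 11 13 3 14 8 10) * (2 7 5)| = 15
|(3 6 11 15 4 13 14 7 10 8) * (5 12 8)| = 12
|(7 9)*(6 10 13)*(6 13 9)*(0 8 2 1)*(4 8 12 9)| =10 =|(13)(0 12 9 7 6 10 4 8 2 1)|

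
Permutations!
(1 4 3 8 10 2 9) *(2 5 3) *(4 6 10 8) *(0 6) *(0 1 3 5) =(0 6 10)(2 9 3 4) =[6, 1, 9, 4, 2, 5, 10, 7, 8, 3, 0]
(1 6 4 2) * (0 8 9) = (0 8 9)(1 6 4 2) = [8, 6, 1, 3, 2, 5, 4, 7, 9, 0]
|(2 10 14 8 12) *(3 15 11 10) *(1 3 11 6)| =12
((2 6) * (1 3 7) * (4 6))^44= (1 7 3)(2 6 4)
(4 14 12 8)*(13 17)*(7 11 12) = [0, 1, 2, 3, 14, 5, 6, 11, 4, 9, 10, 12, 8, 17, 7, 15, 16, 13] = (4 14 7 11 12 8)(13 17)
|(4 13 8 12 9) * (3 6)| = |(3 6)(4 13 8 12 9)| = 10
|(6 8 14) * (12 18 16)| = 3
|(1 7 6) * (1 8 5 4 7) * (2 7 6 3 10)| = 4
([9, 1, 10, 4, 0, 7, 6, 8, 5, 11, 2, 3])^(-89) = [9, 1, 10, 4, 0, 7, 6, 8, 5, 11, 2, 3]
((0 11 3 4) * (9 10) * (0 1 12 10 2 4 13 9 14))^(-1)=(0 14 10 12 1 4 2 9 13 3 11)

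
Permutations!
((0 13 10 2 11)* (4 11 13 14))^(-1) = (0 11 4 14)(2 10 13)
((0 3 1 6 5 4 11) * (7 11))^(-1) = (0 11 7 4 5 6 1 3)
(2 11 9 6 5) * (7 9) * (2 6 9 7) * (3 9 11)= (2 3 9 11)(5 6)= [0, 1, 3, 9, 4, 6, 5, 7, 8, 11, 10, 2]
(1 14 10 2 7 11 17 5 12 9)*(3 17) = (1 14 10 2 7 11 3 17 5 12 9) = [0, 14, 7, 17, 4, 12, 6, 11, 8, 1, 2, 3, 9, 13, 10, 15, 16, 5]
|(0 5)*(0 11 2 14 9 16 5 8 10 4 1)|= |(0 8 10 4 1)(2 14 9 16 5 11)|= 30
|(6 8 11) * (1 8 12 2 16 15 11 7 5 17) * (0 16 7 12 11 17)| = 10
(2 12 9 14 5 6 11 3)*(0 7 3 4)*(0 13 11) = (0 7 3 2 12 9 14 5 6)(4 13 11) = [7, 1, 12, 2, 13, 6, 0, 3, 8, 14, 10, 4, 9, 11, 5]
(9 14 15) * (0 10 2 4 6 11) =[10, 1, 4, 3, 6, 5, 11, 7, 8, 14, 2, 0, 12, 13, 15, 9] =(0 10 2 4 6 11)(9 14 15)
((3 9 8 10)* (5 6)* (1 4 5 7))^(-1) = ((1 4 5 6 7)(3 9 8 10))^(-1) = (1 7 6 5 4)(3 10 8 9)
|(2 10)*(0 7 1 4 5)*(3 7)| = |(0 3 7 1 4 5)(2 10)| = 6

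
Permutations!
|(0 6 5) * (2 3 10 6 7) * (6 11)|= |(0 7 2 3 10 11 6 5)|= 8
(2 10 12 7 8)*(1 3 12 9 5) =(1 3 12 7 8 2 10 9 5) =[0, 3, 10, 12, 4, 1, 6, 8, 2, 5, 9, 11, 7]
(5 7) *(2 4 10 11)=[0, 1, 4, 3, 10, 7, 6, 5, 8, 9, 11, 2]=(2 4 10 11)(5 7)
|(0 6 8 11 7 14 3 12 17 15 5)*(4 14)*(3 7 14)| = 12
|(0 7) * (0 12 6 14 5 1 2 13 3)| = 10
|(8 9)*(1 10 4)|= |(1 10 4)(8 9)|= 6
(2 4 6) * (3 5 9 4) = [0, 1, 3, 5, 6, 9, 2, 7, 8, 4] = (2 3 5 9 4 6)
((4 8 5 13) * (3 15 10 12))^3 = (3 12 10 15)(4 13 5 8)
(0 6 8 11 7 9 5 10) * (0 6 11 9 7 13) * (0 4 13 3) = [11, 1, 2, 0, 13, 10, 8, 7, 9, 5, 6, 3, 12, 4] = (0 11 3)(4 13)(5 10 6 8 9)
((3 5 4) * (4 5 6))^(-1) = ((3 6 4))^(-1) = (3 4 6)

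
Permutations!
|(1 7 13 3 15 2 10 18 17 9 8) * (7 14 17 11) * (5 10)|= 45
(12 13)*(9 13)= [0, 1, 2, 3, 4, 5, 6, 7, 8, 13, 10, 11, 9, 12]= (9 13 12)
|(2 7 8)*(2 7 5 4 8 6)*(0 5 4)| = |(0 5)(2 4 8 7 6)| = 10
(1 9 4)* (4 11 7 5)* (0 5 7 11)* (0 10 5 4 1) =(11)(0 4)(1 9 10 5) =[4, 9, 2, 3, 0, 1, 6, 7, 8, 10, 5, 11]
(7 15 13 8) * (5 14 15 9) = [0, 1, 2, 3, 4, 14, 6, 9, 7, 5, 10, 11, 12, 8, 15, 13] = (5 14 15 13 8 7 9)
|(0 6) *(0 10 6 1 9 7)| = 4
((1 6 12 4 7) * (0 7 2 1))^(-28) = (1 12 2 6 4)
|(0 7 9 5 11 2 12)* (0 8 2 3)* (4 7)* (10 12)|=28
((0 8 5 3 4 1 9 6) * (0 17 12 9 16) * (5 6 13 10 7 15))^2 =(0 6 12 13 7 5 4 16 8 17 9 10 15 3 1)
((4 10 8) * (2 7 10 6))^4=((2 7 10 8 4 6))^4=(2 4 10)(6 8 7)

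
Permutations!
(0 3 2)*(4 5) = (0 3 2)(4 5) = [3, 1, 0, 2, 5, 4]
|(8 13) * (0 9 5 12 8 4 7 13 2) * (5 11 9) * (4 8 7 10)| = 14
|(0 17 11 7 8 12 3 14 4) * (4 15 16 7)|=28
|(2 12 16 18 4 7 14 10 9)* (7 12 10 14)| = 12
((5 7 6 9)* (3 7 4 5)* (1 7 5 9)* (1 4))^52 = ((1 7 6 4 9 3 5))^52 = (1 4 5 6 3 7 9)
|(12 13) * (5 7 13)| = |(5 7 13 12)| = 4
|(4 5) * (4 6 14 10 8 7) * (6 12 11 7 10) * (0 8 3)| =20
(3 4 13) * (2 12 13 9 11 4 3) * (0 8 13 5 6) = [8, 1, 12, 3, 9, 6, 0, 7, 13, 11, 10, 4, 5, 2] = (0 8 13 2 12 5 6)(4 9 11)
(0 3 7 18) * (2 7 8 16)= (0 3 8 16 2 7 18)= [3, 1, 7, 8, 4, 5, 6, 18, 16, 9, 10, 11, 12, 13, 14, 15, 2, 17, 0]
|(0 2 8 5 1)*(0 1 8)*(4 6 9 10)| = |(0 2)(4 6 9 10)(5 8)| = 4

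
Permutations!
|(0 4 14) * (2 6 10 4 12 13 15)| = 9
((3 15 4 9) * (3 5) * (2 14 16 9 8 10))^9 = ((2 14 16 9 5 3 15 4 8 10))^9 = (2 10 8 4 15 3 5 9 16 14)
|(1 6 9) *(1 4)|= 4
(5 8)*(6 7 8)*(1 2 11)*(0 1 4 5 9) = (0 1 2 11 4 5 6 7 8 9) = [1, 2, 11, 3, 5, 6, 7, 8, 9, 0, 10, 4]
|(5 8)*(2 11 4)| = 6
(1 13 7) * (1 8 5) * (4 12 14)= (1 13 7 8 5)(4 12 14)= [0, 13, 2, 3, 12, 1, 6, 8, 5, 9, 10, 11, 14, 7, 4]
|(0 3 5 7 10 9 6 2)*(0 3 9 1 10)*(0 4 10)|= 10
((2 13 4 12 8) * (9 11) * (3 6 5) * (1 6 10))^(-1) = (1 10 3 5 6)(2 8 12 4 13)(9 11)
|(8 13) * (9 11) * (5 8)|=|(5 8 13)(9 11)|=6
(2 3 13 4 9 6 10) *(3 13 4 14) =(2 13 14 3 4 9 6 10) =[0, 1, 13, 4, 9, 5, 10, 7, 8, 6, 2, 11, 12, 14, 3]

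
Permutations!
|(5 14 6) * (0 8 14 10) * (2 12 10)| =8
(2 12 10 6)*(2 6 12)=[0, 1, 2, 3, 4, 5, 6, 7, 8, 9, 12, 11, 10]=(10 12)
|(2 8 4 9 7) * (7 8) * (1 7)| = 3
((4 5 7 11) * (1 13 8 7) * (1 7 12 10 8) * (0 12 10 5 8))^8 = (13)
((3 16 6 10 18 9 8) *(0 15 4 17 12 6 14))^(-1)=((0 15 4 17 12 6 10 18 9 8 3 16 14))^(-1)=(0 14 16 3 8 9 18 10 6 12 17 4 15)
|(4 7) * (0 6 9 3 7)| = 6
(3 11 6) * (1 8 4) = (1 8 4)(3 11 6) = [0, 8, 2, 11, 1, 5, 3, 7, 4, 9, 10, 6]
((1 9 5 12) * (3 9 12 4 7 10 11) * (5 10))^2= (12)(3 10)(4 5 7)(9 11)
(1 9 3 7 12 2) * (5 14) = (1 9 3 7 12 2)(5 14) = [0, 9, 1, 7, 4, 14, 6, 12, 8, 3, 10, 11, 2, 13, 5]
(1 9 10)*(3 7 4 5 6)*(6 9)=(1 6 3 7 4 5 9 10)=[0, 6, 2, 7, 5, 9, 3, 4, 8, 10, 1]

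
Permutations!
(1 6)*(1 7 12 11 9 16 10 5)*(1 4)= (1 6 7 12 11 9 16 10 5 4)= [0, 6, 2, 3, 1, 4, 7, 12, 8, 16, 5, 9, 11, 13, 14, 15, 10]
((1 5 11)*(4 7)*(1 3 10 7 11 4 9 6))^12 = (1 11 7)(3 9 5)(4 10 6)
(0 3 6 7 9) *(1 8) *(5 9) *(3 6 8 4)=(0 6 7 5 9)(1 4 3 8)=[6, 4, 2, 8, 3, 9, 7, 5, 1, 0]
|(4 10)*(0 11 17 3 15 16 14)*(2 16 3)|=|(0 11 17 2 16 14)(3 15)(4 10)|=6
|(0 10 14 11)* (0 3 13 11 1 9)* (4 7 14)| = |(0 10 4 7 14 1 9)(3 13 11)| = 21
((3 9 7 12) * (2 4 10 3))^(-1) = (2 12 7 9 3 10 4)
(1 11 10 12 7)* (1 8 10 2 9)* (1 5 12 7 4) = (1 11 2 9 5 12 4)(7 8 10) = [0, 11, 9, 3, 1, 12, 6, 8, 10, 5, 7, 2, 4]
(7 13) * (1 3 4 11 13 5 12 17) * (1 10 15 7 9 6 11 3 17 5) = (1 17 10 15 7)(3 4)(5 12)(6 11 13 9) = [0, 17, 2, 4, 3, 12, 11, 1, 8, 6, 15, 13, 5, 9, 14, 7, 16, 10]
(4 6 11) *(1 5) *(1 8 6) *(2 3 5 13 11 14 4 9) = (1 13 11 9 2 3 5 8 6 14 4) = [0, 13, 3, 5, 1, 8, 14, 7, 6, 2, 10, 9, 12, 11, 4]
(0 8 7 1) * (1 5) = (0 8 7 5 1) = [8, 0, 2, 3, 4, 1, 6, 5, 7]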